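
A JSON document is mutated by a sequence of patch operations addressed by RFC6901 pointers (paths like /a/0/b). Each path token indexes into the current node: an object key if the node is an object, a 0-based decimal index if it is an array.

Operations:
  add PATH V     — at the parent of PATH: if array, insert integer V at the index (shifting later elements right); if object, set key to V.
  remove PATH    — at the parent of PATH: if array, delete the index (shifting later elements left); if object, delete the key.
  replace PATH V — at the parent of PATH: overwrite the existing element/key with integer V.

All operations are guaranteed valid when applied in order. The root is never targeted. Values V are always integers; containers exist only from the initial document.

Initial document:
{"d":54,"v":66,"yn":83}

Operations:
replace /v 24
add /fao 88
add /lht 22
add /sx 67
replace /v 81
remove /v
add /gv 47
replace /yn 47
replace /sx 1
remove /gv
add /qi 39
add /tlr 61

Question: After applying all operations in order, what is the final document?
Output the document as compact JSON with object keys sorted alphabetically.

Answer: {"d":54,"fao":88,"lht":22,"qi":39,"sx":1,"tlr":61,"yn":47}

Derivation:
After op 1 (replace /v 24): {"d":54,"v":24,"yn":83}
After op 2 (add /fao 88): {"d":54,"fao":88,"v":24,"yn":83}
After op 3 (add /lht 22): {"d":54,"fao":88,"lht":22,"v":24,"yn":83}
After op 4 (add /sx 67): {"d":54,"fao":88,"lht":22,"sx":67,"v":24,"yn":83}
After op 5 (replace /v 81): {"d":54,"fao":88,"lht":22,"sx":67,"v":81,"yn":83}
After op 6 (remove /v): {"d":54,"fao":88,"lht":22,"sx":67,"yn":83}
After op 7 (add /gv 47): {"d":54,"fao":88,"gv":47,"lht":22,"sx":67,"yn":83}
After op 8 (replace /yn 47): {"d":54,"fao":88,"gv":47,"lht":22,"sx":67,"yn":47}
After op 9 (replace /sx 1): {"d":54,"fao":88,"gv":47,"lht":22,"sx":1,"yn":47}
After op 10 (remove /gv): {"d":54,"fao":88,"lht":22,"sx":1,"yn":47}
After op 11 (add /qi 39): {"d":54,"fao":88,"lht":22,"qi":39,"sx":1,"yn":47}
After op 12 (add /tlr 61): {"d":54,"fao":88,"lht":22,"qi":39,"sx":1,"tlr":61,"yn":47}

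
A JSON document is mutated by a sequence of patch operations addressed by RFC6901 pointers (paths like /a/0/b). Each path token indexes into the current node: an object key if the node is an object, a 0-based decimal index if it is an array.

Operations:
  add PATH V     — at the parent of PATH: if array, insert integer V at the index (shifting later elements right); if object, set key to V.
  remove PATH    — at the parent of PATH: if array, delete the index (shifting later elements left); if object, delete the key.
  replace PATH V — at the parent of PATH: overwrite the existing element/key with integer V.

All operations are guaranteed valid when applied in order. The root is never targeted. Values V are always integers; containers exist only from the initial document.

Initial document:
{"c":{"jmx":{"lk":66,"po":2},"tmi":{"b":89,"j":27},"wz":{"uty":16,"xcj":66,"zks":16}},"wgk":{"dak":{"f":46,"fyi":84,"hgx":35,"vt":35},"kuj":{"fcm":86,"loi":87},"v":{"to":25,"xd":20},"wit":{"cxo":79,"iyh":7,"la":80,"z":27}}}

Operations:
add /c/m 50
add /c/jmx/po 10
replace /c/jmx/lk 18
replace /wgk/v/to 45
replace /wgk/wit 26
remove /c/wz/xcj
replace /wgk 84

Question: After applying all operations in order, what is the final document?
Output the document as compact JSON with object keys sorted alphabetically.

After op 1 (add /c/m 50): {"c":{"jmx":{"lk":66,"po":2},"m":50,"tmi":{"b":89,"j":27},"wz":{"uty":16,"xcj":66,"zks":16}},"wgk":{"dak":{"f":46,"fyi":84,"hgx":35,"vt":35},"kuj":{"fcm":86,"loi":87},"v":{"to":25,"xd":20},"wit":{"cxo":79,"iyh":7,"la":80,"z":27}}}
After op 2 (add /c/jmx/po 10): {"c":{"jmx":{"lk":66,"po":10},"m":50,"tmi":{"b":89,"j":27},"wz":{"uty":16,"xcj":66,"zks":16}},"wgk":{"dak":{"f":46,"fyi":84,"hgx":35,"vt":35},"kuj":{"fcm":86,"loi":87},"v":{"to":25,"xd":20},"wit":{"cxo":79,"iyh":7,"la":80,"z":27}}}
After op 3 (replace /c/jmx/lk 18): {"c":{"jmx":{"lk":18,"po":10},"m":50,"tmi":{"b":89,"j":27},"wz":{"uty":16,"xcj":66,"zks":16}},"wgk":{"dak":{"f":46,"fyi":84,"hgx":35,"vt":35},"kuj":{"fcm":86,"loi":87},"v":{"to":25,"xd":20},"wit":{"cxo":79,"iyh":7,"la":80,"z":27}}}
After op 4 (replace /wgk/v/to 45): {"c":{"jmx":{"lk":18,"po":10},"m":50,"tmi":{"b":89,"j":27},"wz":{"uty":16,"xcj":66,"zks":16}},"wgk":{"dak":{"f":46,"fyi":84,"hgx":35,"vt":35},"kuj":{"fcm":86,"loi":87},"v":{"to":45,"xd":20},"wit":{"cxo":79,"iyh":7,"la":80,"z":27}}}
After op 5 (replace /wgk/wit 26): {"c":{"jmx":{"lk":18,"po":10},"m":50,"tmi":{"b":89,"j":27},"wz":{"uty":16,"xcj":66,"zks":16}},"wgk":{"dak":{"f":46,"fyi":84,"hgx":35,"vt":35},"kuj":{"fcm":86,"loi":87},"v":{"to":45,"xd":20},"wit":26}}
After op 6 (remove /c/wz/xcj): {"c":{"jmx":{"lk":18,"po":10},"m":50,"tmi":{"b":89,"j":27},"wz":{"uty":16,"zks":16}},"wgk":{"dak":{"f":46,"fyi":84,"hgx":35,"vt":35},"kuj":{"fcm":86,"loi":87},"v":{"to":45,"xd":20},"wit":26}}
After op 7 (replace /wgk 84): {"c":{"jmx":{"lk":18,"po":10},"m":50,"tmi":{"b":89,"j":27},"wz":{"uty":16,"zks":16}},"wgk":84}

Answer: {"c":{"jmx":{"lk":18,"po":10},"m":50,"tmi":{"b":89,"j":27},"wz":{"uty":16,"zks":16}},"wgk":84}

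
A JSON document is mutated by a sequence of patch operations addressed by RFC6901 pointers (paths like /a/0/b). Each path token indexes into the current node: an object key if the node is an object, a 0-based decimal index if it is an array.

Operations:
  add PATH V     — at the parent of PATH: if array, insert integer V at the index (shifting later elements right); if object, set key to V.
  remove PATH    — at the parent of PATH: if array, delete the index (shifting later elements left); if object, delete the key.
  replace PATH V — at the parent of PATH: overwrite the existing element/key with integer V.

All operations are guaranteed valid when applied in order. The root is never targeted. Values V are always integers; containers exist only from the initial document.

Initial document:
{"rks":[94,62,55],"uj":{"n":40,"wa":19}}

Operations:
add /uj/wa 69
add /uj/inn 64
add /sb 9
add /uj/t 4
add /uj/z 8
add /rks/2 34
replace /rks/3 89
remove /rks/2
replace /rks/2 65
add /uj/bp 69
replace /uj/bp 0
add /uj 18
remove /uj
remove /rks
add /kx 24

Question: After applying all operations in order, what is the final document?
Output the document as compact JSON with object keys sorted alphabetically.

After op 1 (add /uj/wa 69): {"rks":[94,62,55],"uj":{"n":40,"wa":69}}
After op 2 (add /uj/inn 64): {"rks":[94,62,55],"uj":{"inn":64,"n":40,"wa":69}}
After op 3 (add /sb 9): {"rks":[94,62,55],"sb":9,"uj":{"inn":64,"n":40,"wa":69}}
After op 4 (add /uj/t 4): {"rks":[94,62,55],"sb":9,"uj":{"inn":64,"n":40,"t":4,"wa":69}}
After op 5 (add /uj/z 8): {"rks":[94,62,55],"sb":9,"uj":{"inn":64,"n":40,"t":4,"wa":69,"z":8}}
After op 6 (add /rks/2 34): {"rks":[94,62,34,55],"sb":9,"uj":{"inn":64,"n":40,"t":4,"wa":69,"z":8}}
After op 7 (replace /rks/3 89): {"rks":[94,62,34,89],"sb":9,"uj":{"inn":64,"n":40,"t":4,"wa":69,"z":8}}
After op 8 (remove /rks/2): {"rks":[94,62,89],"sb":9,"uj":{"inn":64,"n":40,"t":4,"wa":69,"z":8}}
After op 9 (replace /rks/2 65): {"rks":[94,62,65],"sb":9,"uj":{"inn":64,"n":40,"t":4,"wa":69,"z":8}}
After op 10 (add /uj/bp 69): {"rks":[94,62,65],"sb":9,"uj":{"bp":69,"inn":64,"n":40,"t":4,"wa":69,"z":8}}
After op 11 (replace /uj/bp 0): {"rks":[94,62,65],"sb":9,"uj":{"bp":0,"inn":64,"n":40,"t":4,"wa":69,"z":8}}
After op 12 (add /uj 18): {"rks":[94,62,65],"sb":9,"uj":18}
After op 13 (remove /uj): {"rks":[94,62,65],"sb":9}
After op 14 (remove /rks): {"sb":9}
After op 15 (add /kx 24): {"kx":24,"sb":9}

Answer: {"kx":24,"sb":9}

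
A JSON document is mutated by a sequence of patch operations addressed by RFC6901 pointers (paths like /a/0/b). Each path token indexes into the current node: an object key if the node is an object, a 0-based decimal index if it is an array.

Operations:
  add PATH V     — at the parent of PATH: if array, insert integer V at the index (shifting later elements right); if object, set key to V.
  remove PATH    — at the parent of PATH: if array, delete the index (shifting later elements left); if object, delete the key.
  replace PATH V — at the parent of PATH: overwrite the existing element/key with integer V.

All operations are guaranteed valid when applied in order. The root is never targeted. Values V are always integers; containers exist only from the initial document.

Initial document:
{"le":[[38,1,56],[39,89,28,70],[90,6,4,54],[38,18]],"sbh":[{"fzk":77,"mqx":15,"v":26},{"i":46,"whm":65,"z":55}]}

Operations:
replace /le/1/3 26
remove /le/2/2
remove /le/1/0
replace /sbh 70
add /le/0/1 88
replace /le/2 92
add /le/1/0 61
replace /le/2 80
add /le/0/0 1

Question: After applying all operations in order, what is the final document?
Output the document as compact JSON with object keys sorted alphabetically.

After op 1 (replace /le/1/3 26): {"le":[[38,1,56],[39,89,28,26],[90,6,4,54],[38,18]],"sbh":[{"fzk":77,"mqx":15,"v":26},{"i":46,"whm":65,"z":55}]}
After op 2 (remove /le/2/2): {"le":[[38,1,56],[39,89,28,26],[90,6,54],[38,18]],"sbh":[{"fzk":77,"mqx":15,"v":26},{"i":46,"whm":65,"z":55}]}
After op 3 (remove /le/1/0): {"le":[[38,1,56],[89,28,26],[90,6,54],[38,18]],"sbh":[{"fzk":77,"mqx":15,"v":26},{"i":46,"whm":65,"z":55}]}
After op 4 (replace /sbh 70): {"le":[[38,1,56],[89,28,26],[90,6,54],[38,18]],"sbh":70}
After op 5 (add /le/0/1 88): {"le":[[38,88,1,56],[89,28,26],[90,6,54],[38,18]],"sbh":70}
After op 6 (replace /le/2 92): {"le":[[38,88,1,56],[89,28,26],92,[38,18]],"sbh":70}
After op 7 (add /le/1/0 61): {"le":[[38,88,1,56],[61,89,28,26],92,[38,18]],"sbh":70}
After op 8 (replace /le/2 80): {"le":[[38,88,1,56],[61,89,28,26],80,[38,18]],"sbh":70}
After op 9 (add /le/0/0 1): {"le":[[1,38,88,1,56],[61,89,28,26],80,[38,18]],"sbh":70}

Answer: {"le":[[1,38,88,1,56],[61,89,28,26],80,[38,18]],"sbh":70}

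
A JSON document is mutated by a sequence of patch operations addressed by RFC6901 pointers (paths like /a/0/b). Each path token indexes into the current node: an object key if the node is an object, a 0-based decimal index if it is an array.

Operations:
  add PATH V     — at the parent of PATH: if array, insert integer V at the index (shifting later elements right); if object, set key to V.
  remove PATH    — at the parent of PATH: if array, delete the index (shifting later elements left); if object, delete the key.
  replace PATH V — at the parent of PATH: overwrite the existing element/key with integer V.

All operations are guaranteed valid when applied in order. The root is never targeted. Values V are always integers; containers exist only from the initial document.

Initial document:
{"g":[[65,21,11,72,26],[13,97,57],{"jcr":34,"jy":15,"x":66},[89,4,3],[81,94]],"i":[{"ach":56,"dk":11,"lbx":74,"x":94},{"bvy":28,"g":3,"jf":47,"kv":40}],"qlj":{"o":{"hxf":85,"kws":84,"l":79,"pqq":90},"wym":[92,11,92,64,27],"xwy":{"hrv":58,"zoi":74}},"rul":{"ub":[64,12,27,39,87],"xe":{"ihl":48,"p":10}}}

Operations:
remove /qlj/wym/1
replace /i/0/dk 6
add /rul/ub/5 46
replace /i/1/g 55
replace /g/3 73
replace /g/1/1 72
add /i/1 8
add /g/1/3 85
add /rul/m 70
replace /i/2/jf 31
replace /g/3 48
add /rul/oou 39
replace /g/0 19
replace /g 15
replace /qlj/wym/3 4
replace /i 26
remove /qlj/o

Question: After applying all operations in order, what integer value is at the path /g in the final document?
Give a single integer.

Answer: 15

Derivation:
After op 1 (remove /qlj/wym/1): {"g":[[65,21,11,72,26],[13,97,57],{"jcr":34,"jy":15,"x":66},[89,4,3],[81,94]],"i":[{"ach":56,"dk":11,"lbx":74,"x":94},{"bvy":28,"g":3,"jf":47,"kv":40}],"qlj":{"o":{"hxf":85,"kws":84,"l":79,"pqq":90},"wym":[92,92,64,27],"xwy":{"hrv":58,"zoi":74}},"rul":{"ub":[64,12,27,39,87],"xe":{"ihl":48,"p":10}}}
After op 2 (replace /i/0/dk 6): {"g":[[65,21,11,72,26],[13,97,57],{"jcr":34,"jy":15,"x":66},[89,4,3],[81,94]],"i":[{"ach":56,"dk":6,"lbx":74,"x":94},{"bvy":28,"g":3,"jf":47,"kv":40}],"qlj":{"o":{"hxf":85,"kws":84,"l":79,"pqq":90},"wym":[92,92,64,27],"xwy":{"hrv":58,"zoi":74}},"rul":{"ub":[64,12,27,39,87],"xe":{"ihl":48,"p":10}}}
After op 3 (add /rul/ub/5 46): {"g":[[65,21,11,72,26],[13,97,57],{"jcr":34,"jy":15,"x":66},[89,4,3],[81,94]],"i":[{"ach":56,"dk":6,"lbx":74,"x":94},{"bvy":28,"g":3,"jf":47,"kv":40}],"qlj":{"o":{"hxf":85,"kws":84,"l":79,"pqq":90},"wym":[92,92,64,27],"xwy":{"hrv":58,"zoi":74}},"rul":{"ub":[64,12,27,39,87,46],"xe":{"ihl":48,"p":10}}}
After op 4 (replace /i/1/g 55): {"g":[[65,21,11,72,26],[13,97,57],{"jcr":34,"jy":15,"x":66},[89,4,3],[81,94]],"i":[{"ach":56,"dk":6,"lbx":74,"x":94},{"bvy":28,"g":55,"jf":47,"kv":40}],"qlj":{"o":{"hxf":85,"kws":84,"l":79,"pqq":90},"wym":[92,92,64,27],"xwy":{"hrv":58,"zoi":74}},"rul":{"ub":[64,12,27,39,87,46],"xe":{"ihl":48,"p":10}}}
After op 5 (replace /g/3 73): {"g":[[65,21,11,72,26],[13,97,57],{"jcr":34,"jy":15,"x":66},73,[81,94]],"i":[{"ach":56,"dk":6,"lbx":74,"x":94},{"bvy":28,"g":55,"jf":47,"kv":40}],"qlj":{"o":{"hxf":85,"kws":84,"l":79,"pqq":90},"wym":[92,92,64,27],"xwy":{"hrv":58,"zoi":74}},"rul":{"ub":[64,12,27,39,87,46],"xe":{"ihl":48,"p":10}}}
After op 6 (replace /g/1/1 72): {"g":[[65,21,11,72,26],[13,72,57],{"jcr":34,"jy":15,"x":66},73,[81,94]],"i":[{"ach":56,"dk":6,"lbx":74,"x":94},{"bvy":28,"g":55,"jf":47,"kv":40}],"qlj":{"o":{"hxf":85,"kws":84,"l":79,"pqq":90},"wym":[92,92,64,27],"xwy":{"hrv":58,"zoi":74}},"rul":{"ub":[64,12,27,39,87,46],"xe":{"ihl":48,"p":10}}}
After op 7 (add /i/1 8): {"g":[[65,21,11,72,26],[13,72,57],{"jcr":34,"jy":15,"x":66},73,[81,94]],"i":[{"ach":56,"dk":6,"lbx":74,"x":94},8,{"bvy":28,"g":55,"jf":47,"kv":40}],"qlj":{"o":{"hxf":85,"kws":84,"l":79,"pqq":90},"wym":[92,92,64,27],"xwy":{"hrv":58,"zoi":74}},"rul":{"ub":[64,12,27,39,87,46],"xe":{"ihl":48,"p":10}}}
After op 8 (add /g/1/3 85): {"g":[[65,21,11,72,26],[13,72,57,85],{"jcr":34,"jy":15,"x":66},73,[81,94]],"i":[{"ach":56,"dk":6,"lbx":74,"x":94},8,{"bvy":28,"g":55,"jf":47,"kv":40}],"qlj":{"o":{"hxf":85,"kws":84,"l":79,"pqq":90},"wym":[92,92,64,27],"xwy":{"hrv":58,"zoi":74}},"rul":{"ub":[64,12,27,39,87,46],"xe":{"ihl":48,"p":10}}}
After op 9 (add /rul/m 70): {"g":[[65,21,11,72,26],[13,72,57,85],{"jcr":34,"jy":15,"x":66},73,[81,94]],"i":[{"ach":56,"dk":6,"lbx":74,"x":94},8,{"bvy":28,"g":55,"jf":47,"kv":40}],"qlj":{"o":{"hxf":85,"kws":84,"l":79,"pqq":90},"wym":[92,92,64,27],"xwy":{"hrv":58,"zoi":74}},"rul":{"m":70,"ub":[64,12,27,39,87,46],"xe":{"ihl":48,"p":10}}}
After op 10 (replace /i/2/jf 31): {"g":[[65,21,11,72,26],[13,72,57,85],{"jcr":34,"jy":15,"x":66},73,[81,94]],"i":[{"ach":56,"dk":6,"lbx":74,"x":94},8,{"bvy":28,"g":55,"jf":31,"kv":40}],"qlj":{"o":{"hxf":85,"kws":84,"l":79,"pqq":90},"wym":[92,92,64,27],"xwy":{"hrv":58,"zoi":74}},"rul":{"m":70,"ub":[64,12,27,39,87,46],"xe":{"ihl":48,"p":10}}}
After op 11 (replace /g/3 48): {"g":[[65,21,11,72,26],[13,72,57,85],{"jcr":34,"jy":15,"x":66},48,[81,94]],"i":[{"ach":56,"dk":6,"lbx":74,"x":94},8,{"bvy":28,"g":55,"jf":31,"kv":40}],"qlj":{"o":{"hxf":85,"kws":84,"l":79,"pqq":90},"wym":[92,92,64,27],"xwy":{"hrv":58,"zoi":74}},"rul":{"m":70,"ub":[64,12,27,39,87,46],"xe":{"ihl":48,"p":10}}}
After op 12 (add /rul/oou 39): {"g":[[65,21,11,72,26],[13,72,57,85],{"jcr":34,"jy":15,"x":66},48,[81,94]],"i":[{"ach":56,"dk":6,"lbx":74,"x":94},8,{"bvy":28,"g":55,"jf":31,"kv":40}],"qlj":{"o":{"hxf":85,"kws":84,"l":79,"pqq":90},"wym":[92,92,64,27],"xwy":{"hrv":58,"zoi":74}},"rul":{"m":70,"oou":39,"ub":[64,12,27,39,87,46],"xe":{"ihl":48,"p":10}}}
After op 13 (replace /g/0 19): {"g":[19,[13,72,57,85],{"jcr":34,"jy":15,"x":66},48,[81,94]],"i":[{"ach":56,"dk":6,"lbx":74,"x":94},8,{"bvy":28,"g":55,"jf":31,"kv":40}],"qlj":{"o":{"hxf":85,"kws":84,"l":79,"pqq":90},"wym":[92,92,64,27],"xwy":{"hrv":58,"zoi":74}},"rul":{"m":70,"oou":39,"ub":[64,12,27,39,87,46],"xe":{"ihl":48,"p":10}}}
After op 14 (replace /g 15): {"g":15,"i":[{"ach":56,"dk":6,"lbx":74,"x":94},8,{"bvy":28,"g":55,"jf":31,"kv":40}],"qlj":{"o":{"hxf":85,"kws":84,"l":79,"pqq":90},"wym":[92,92,64,27],"xwy":{"hrv":58,"zoi":74}},"rul":{"m":70,"oou":39,"ub":[64,12,27,39,87,46],"xe":{"ihl":48,"p":10}}}
After op 15 (replace /qlj/wym/3 4): {"g":15,"i":[{"ach":56,"dk":6,"lbx":74,"x":94},8,{"bvy":28,"g":55,"jf":31,"kv":40}],"qlj":{"o":{"hxf":85,"kws":84,"l":79,"pqq":90},"wym":[92,92,64,4],"xwy":{"hrv":58,"zoi":74}},"rul":{"m":70,"oou":39,"ub":[64,12,27,39,87,46],"xe":{"ihl":48,"p":10}}}
After op 16 (replace /i 26): {"g":15,"i":26,"qlj":{"o":{"hxf":85,"kws":84,"l":79,"pqq":90},"wym":[92,92,64,4],"xwy":{"hrv":58,"zoi":74}},"rul":{"m":70,"oou":39,"ub":[64,12,27,39,87,46],"xe":{"ihl":48,"p":10}}}
After op 17 (remove /qlj/o): {"g":15,"i":26,"qlj":{"wym":[92,92,64,4],"xwy":{"hrv":58,"zoi":74}},"rul":{"m":70,"oou":39,"ub":[64,12,27,39,87,46],"xe":{"ihl":48,"p":10}}}
Value at /g: 15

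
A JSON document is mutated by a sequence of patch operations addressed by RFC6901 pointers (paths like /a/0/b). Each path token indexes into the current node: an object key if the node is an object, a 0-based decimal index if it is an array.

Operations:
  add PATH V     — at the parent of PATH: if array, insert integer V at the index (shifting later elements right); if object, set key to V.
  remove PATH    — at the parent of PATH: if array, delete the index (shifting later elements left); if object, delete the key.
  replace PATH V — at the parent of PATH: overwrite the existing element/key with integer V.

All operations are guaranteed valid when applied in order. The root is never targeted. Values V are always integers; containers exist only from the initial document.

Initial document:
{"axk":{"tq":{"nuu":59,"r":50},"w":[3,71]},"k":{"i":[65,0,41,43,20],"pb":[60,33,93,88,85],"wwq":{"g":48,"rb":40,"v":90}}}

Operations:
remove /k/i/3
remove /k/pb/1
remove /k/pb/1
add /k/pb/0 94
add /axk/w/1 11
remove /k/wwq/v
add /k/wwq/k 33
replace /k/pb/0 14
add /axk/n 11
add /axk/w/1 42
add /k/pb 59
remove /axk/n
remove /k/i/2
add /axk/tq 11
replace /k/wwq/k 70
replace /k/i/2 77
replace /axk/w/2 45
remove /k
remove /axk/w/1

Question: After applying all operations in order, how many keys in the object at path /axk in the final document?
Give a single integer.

After op 1 (remove /k/i/3): {"axk":{"tq":{"nuu":59,"r":50},"w":[3,71]},"k":{"i":[65,0,41,20],"pb":[60,33,93,88,85],"wwq":{"g":48,"rb":40,"v":90}}}
After op 2 (remove /k/pb/1): {"axk":{"tq":{"nuu":59,"r":50},"w":[3,71]},"k":{"i":[65,0,41,20],"pb":[60,93,88,85],"wwq":{"g":48,"rb":40,"v":90}}}
After op 3 (remove /k/pb/1): {"axk":{"tq":{"nuu":59,"r":50},"w":[3,71]},"k":{"i":[65,0,41,20],"pb":[60,88,85],"wwq":{"g":48,"rb":40,"v":90}}}
After op 4 (add /k/pb/0 94): {"axk":{"tq":{"nuu":59,"r":50},"w":[3,71]},"k":{"i":[65,0,41,20],"pb":[94,60,88,85],"wwq":{"g":48,"rb":40,"v":90}}}
After op 5 (add /axk/w/1 11): {"axk":{"tq":{"nuu":59,"r":50},"w":[3,11,71]},"k":{"i":[65,0,41,20],"pb":[94,60,88,85],"wwq":{"g":48,"rb":40,"v":90}}}
After op 6 (remove /k/wwq/v): {"axk":{"tq":{"nuu":59,"r":50},"w":[3,11,71]},"k":{"i":[65,0,41,20],"pb":[94,60,88,85],"wwq":{"g":48,"rb":40}}}
After op 7 (add /k/wwq/k 33): {"axk":{"tq":{"nuu":59,"r":50},"w":[3,11,71]},"k":{"i":[65,0,41,20],"pb":[94,60,88,85],"wwq":{"g":48,"k":33,"rb":40}}}
After op 8 (replace /k/pb/0 14): {"axk":{"tq":{"nuu":59,"r":50},"w":[3,11,71]},"k":{"i":[65,0,41,20],"pb":[14,60,88,85],"wwq":{"g":48,"k":33,"rb":40}}}
After op 9 (add /axk/n 11): {"axk":{"n":11,"tq":{"nuu":59,"r":50},"w":[3,11,71]},"k":{"i":[65,0,41,20],"pb":[14,60,88,85],"wwq":{"g":48,"k":33,"rb":40}}}
After op 10 (add /axk/w/1 42): {"axk":{"n":11,"tq":{"nuu":59,"r":50},"w":[3,42,11,71]},"k":{"i":[65,0,41,20],"pb":[14,60,88,85],"wwq":{"g":48,"k":33,"rb":40}}}
After op 11 (add /k/pb 59): {"axk":{"n":11,"tq":{"nuu":59,"r":50},"w":[3,42,11,71]},"k":{"i":[65,0,41,20],"pb":59,"wwq":{"g":48,"k":33,"rb":40}}}
After op 12 (remove /axk/n): {"axk":{"tq":{"nuu":59,"r":50},"w":[3,42,11,71]},"k":{"i":[65,0,41,20],"pb":59,"wwq":{"g":48,"k":33,"rb":40}}}
After op 13 (remove /k/i/2): {"axk":{"tq":{"nuu":59,"r":50},"w":[3,42,11,71]},"k":{"i":[65,0,20],"pb":59,"wwq":{"g":48,"k":33,"rb":40}}}
After op 14 (add /axk/tq 11): {"axk":{"tq":11,"w":[3,42,11,71]},"k":{"i":[65,0,20],"pb":59,"wwq":{"g":48,"k":33,"rb":40}}}
After op 15 (replace /k/wwq/k 70): {"axk":{"tq":11,"w":[3,42,11,71]},"k":{"i":[65,0,20],"pb":59,"wwq":{"g":48,"k":70,"rb":40}}}
After op 16 (replace /k/i/2 77): {"axk":{"tq":11,"w":[3,42,11,71]},"k":{"i":[65,0,77],"pb":59,"wwq":{"g":48,"k":70,"rb":40}}}
After op 17 (replace /axk/w/2 45): {"axk":{"tq":11,"w":[3,42,45,71]},"k":{"i":[65,0,77],"pb":59,"wwq":{"g":48,"k":70,"rb":40}}}
After op 18 (remove /k): {"axk":{"tq":11,"w":[3,42,45,71]}}
After op 19 (remove /axk/w/1): {"axk":{"tq":11,"w":[3,45,71]}}
Size at path /axk: 2

Answer: 2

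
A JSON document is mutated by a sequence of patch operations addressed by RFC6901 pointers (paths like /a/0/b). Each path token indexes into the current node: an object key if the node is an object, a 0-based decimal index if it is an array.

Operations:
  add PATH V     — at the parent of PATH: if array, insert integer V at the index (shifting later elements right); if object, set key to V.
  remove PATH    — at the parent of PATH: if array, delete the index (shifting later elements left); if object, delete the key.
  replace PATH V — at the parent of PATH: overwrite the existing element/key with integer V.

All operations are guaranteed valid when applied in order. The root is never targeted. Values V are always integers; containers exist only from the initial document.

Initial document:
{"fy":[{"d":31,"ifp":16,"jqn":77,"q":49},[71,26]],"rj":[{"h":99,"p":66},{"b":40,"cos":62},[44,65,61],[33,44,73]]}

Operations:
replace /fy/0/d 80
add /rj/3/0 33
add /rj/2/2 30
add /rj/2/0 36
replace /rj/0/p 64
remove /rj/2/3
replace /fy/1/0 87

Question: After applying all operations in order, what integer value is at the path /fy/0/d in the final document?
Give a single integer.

Answer: 80

Derivation:
After op 1 (replace /fy/0/d 80): {"fy":[{"d":80,"ifp":16,"jqn":77,"q":49},[71,26]],"rj":[{"h":99,"p":66},{"b":40,"cos":62},[44,65,61],[33,44,73]]}
After op 2 (add /rj/3/0 33): {"fy":[{"d":80,"ifp":16,"jqn":77,"q":49},[71,26]],"rj":[{"h":99,"p":66},{"b":40,"cos":62},[44,65,61],[33,33,44,73]]}
After op 3 (add /rj/2/2 30): {"fy":[{"d":80,"ifp":16,"jqn":77,"q":49},[71,26]],"rj":[{"h":99,"p":66},{"b":40,"cos":62},[44,65,30,61],[33,33,44,73]]}
After op 4 (add /rj/2/0 36): {"fy":[{"d":80,"ifp":16,"jqn":77,"q":49},[71,26]],"rj":[{"h":99,"p":66},{"b":40,"cos":62},[36,44,65,30,61],[33,33,44,73]]}
After op 5 (replace /rj/0/p 64): {"fy":[{"d":80,"ifp":16,"jqn":77,"q":49},[71,26]],"rj":[{"h":99,"p":64},{"b":40,"cos":62},[36,44,65,30,61],[33,33,44,73]]}
After op 6 (remove /rj/2/3): {"fy":[{"d":80,"ifp":16,"jqn":77,"q":49},[71,26]],"rj":[{"h":99,"p":64},{"b":40,"cos":62},[36,44,65,61],[33,33,44,73]]}
After op 7 (replace /fy/1/0 87): {"fy":[{"d":80,"ifp":16,"jqn":77,"q":49},[87,26]],"rj":[{"h":99,"p":64},{"b":40,"cos":62},[36,44,65,61],[33,33,44,73]]}
Value at /fy/0/d: 80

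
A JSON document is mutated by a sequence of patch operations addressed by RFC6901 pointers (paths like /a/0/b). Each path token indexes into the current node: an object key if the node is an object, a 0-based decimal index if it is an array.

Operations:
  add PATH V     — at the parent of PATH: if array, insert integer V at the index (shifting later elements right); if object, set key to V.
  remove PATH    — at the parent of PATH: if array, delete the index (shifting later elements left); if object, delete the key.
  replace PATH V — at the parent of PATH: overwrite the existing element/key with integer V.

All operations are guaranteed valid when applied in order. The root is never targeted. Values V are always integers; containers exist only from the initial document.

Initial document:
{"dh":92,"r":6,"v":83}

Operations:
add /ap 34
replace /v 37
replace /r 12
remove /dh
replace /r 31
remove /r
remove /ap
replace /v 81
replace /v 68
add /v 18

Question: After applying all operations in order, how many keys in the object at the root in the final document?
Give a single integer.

Answer: 1

Derivation:
After op 1 (add /ap 34): {"ap":34,"dh":92,"r":6,"v":83}
After op 2 (replace /v 37): {"ap":34,"dh":92,"r":6,"v":37}
After op 3 (replace /r 12): {"ap":34,"dh":92,"r":12,"v":37}
After op 4 (remove /dh): {"ap":34,"r":12,"v":37}
After op 5 (replace /r 31): {"ap":34,"r":31,"v":37}
After op 6 (remove /r): {"ap":34,"v":37}
After op 7 (remove /ap): {"v":37}
After op 8 (replace /v 81): {"v":81}
After op 9 (replace /v 68): {"v":68}
After op 10 (add /v 18): {"v":18}
Size at the root: 1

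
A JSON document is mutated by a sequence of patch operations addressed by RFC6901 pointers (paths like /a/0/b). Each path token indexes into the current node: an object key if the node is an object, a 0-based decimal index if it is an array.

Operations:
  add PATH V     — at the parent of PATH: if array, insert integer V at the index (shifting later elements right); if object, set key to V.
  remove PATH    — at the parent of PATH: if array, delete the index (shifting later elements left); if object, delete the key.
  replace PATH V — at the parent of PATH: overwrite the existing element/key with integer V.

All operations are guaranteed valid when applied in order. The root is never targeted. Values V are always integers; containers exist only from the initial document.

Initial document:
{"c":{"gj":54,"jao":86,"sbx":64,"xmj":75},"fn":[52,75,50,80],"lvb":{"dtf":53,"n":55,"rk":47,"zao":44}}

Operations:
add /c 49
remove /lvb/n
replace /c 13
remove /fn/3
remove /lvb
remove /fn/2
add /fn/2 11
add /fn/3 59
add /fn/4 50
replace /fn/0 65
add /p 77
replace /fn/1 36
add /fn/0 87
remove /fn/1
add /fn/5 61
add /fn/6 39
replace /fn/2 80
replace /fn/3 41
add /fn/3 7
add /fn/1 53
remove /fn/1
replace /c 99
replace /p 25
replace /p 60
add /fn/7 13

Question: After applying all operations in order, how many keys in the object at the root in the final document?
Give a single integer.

Answer: 3

Derivation:
After op 1 (add /c 49): {"c":49,"fn":[52,75,50,80],"lvb":{"dtf":53,"n":55,"rk":47,"zao":44}}
After op 2 (remove /lvb/n): {"c":49,"fn":[52,75,50,80],"lvb":{"dtf":53,"rk":47,"zao":44}}
After op 3 (replace /c 13): {"c":13,"fn":[52,75,50,80],"lvb":{"dtf":53,"rk":47,"zao":44}}
After op 4 (remove /fn/3): {"c":13,"fn":[52,75,50],"lvb":{"dtf":53,"rk":47,"zao":44}}
After op 5 (remove /lvb): {"c":13,"fn":[52,75,50]}
After op 6 (remove /fn/2): {"c":13,"fn":[52,75]}
After op 7 (add /fn/2 11): {"c":13,"fn":[52,75,11]}
After op 8 (add /fn/3 59): {"c":13,"fn":[52,75,11,59]}
After op 9 (add /fn/4 50): {"c":13,"fn":[52,75,11,59,50]}
After op 10 (replace /fn/0 65): {"c":13,"fn":[65,75,11,59,50]}
After op 11 (add /p 77): {"c":13,"fn":[65,75,11,59,50],"p":77}
After op 12 (replace /fn/1 36): {"c":13,"fn":[65,36,11,59,50],"p":77}
After op 13 (add /fn/0 87): {"c":13,"fn":[87,65,36,11,59,50],"p":77}
After op 14 (remove /fn/1): {"c":13,"fn":[87,36,11,59,50],"p":77}
After op 15 (add /fn/5 61): {"c":13,"fn":[87,36,11,59,50,61],"p":77}
After op 16 (add /fn/6 39): {"c":13,"fn":[87,36,11,59,50,61,39],"p":77}
After op 17 (replace /fn/2 80): {"c":13,"fn":[87,36,80,59,50,61,39],"p":77}
After op 18 (replace /fn/3 41): {"c":13,"fn":[87,36,80,41,50,61,39],"p":77}
After op 19 (add /fn/3 7): {"c":13,"fn":[87,36,80,7,41,50,61,39],"p":77}
After op 20 (add /fn/1 53): {"c":13,"fn":[87,53,36,80,7,41,50,61,39],"p":77}
After op 21 (remove /fn/1): {"c":13,"fn":[87,36,80,7,41,50,61,39],"p":77}
After op 22 (replace /c 99): {"c":99,"fn":[87,36,80,7,41,50,61,39],"p":77}
After op 23 (replace /p 25): {"c":99,"fn":[87,36,80,7,41,50,61,39],"p":25}
After op 24 (replace /p 60): {"c":99,"fn":[87,36,80,7,41,50,61,39],"p":60}
After op 25 (add /fn/7 13): {"c":99,"fn":[87,36,80,7,41,50,61,13,39],"p":60}
Size at the root: 3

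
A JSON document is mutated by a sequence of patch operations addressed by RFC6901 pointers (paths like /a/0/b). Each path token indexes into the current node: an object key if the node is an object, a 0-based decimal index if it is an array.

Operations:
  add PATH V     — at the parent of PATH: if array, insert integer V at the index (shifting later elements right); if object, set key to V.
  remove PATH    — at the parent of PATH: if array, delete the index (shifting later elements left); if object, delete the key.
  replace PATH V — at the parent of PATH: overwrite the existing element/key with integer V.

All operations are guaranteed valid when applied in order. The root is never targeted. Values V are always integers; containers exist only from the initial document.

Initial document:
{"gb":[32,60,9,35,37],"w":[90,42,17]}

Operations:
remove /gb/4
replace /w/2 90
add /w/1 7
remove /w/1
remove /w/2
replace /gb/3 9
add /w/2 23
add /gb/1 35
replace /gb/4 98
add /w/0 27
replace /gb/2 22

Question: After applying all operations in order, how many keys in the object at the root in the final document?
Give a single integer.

Answer: 2

Derivation:
After op 1 (remove /gb/4): {"gb":[32,60,9,35],"w":[90,42,17]}
After op 2 (replace /w/2 90): {"gb":[32,60,9,35],"w":[90,42,90]}
After op 3 (add /w/1 7): {"gb":[32,60,9,35],"w":[90,7,42,90]}
After op 4 (remove /w/1): {"gb":[32,60,9,35],"w":[90,42,90]}
After op 5 (remove /w/2): {"gb":[32,60,9,35],"w":[90,42]}
After op 6 (replace /gb/3 9): {"gb":[32,60,9,9],"w":[90,42]}
After op 7 (add /w/2 23): {"gb":[32,60,9,9],"w":[90,42,23]}
After op 8 (add /gb/1 35): {"gb":[32,35,60,9,9],"w":[90,42,23]}
After op 9 (replace /gb/4 98): {"gb":[32,35,60,9,98],"w":[90,42,23]}
After op 10 (add /w/0 27): {"gb":[32,35,60,9,98],"w":[27,90,42,23]}
After op 11 (replace /gb/2 22): {"gb":[32,35,22,9,98],"w":[27,90,42,23]}
Size at the root: 2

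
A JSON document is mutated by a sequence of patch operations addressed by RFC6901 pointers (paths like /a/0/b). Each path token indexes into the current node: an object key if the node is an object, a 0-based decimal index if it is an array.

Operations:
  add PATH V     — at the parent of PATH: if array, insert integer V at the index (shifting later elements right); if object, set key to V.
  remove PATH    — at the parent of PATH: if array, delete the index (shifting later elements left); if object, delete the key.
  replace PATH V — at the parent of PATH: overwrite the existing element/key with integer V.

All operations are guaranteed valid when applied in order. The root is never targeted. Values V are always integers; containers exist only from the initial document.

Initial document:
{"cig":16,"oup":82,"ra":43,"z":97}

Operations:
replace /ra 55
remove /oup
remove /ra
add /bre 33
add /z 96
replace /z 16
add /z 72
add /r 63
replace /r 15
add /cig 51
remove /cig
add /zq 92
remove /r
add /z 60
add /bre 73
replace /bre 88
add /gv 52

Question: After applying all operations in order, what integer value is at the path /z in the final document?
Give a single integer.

After op 1 (replace /ra 55): {"cig":16,"oup":82,"ra":55,"z":97}
After op 2 (remove /oup): {"cig":16,"ra":55,"z":97}
After op 3 (remove /ra): {"cig":16,"z":97}
After op 4 (add /bre 33): {"bre":33,"cig":16,"z":97}
After op 5 (add /z 96): {"bre":33,"cig":16,"z":96}
After op 6 (replace /z 16): {"bre":33,"cig":16,"z":16}
After op 7 (add /z 72): {"bre":33,"cig":16,"z":72}
After op 8 (add /r 63): {"bre":33,"cig":16,"r":63,"z":72}
After op 9 (replace /r 15): {"bre":33,"cig":16,"r":15,"z":72}
After op 10 (add /cig 51): {"bre":33,"cig":51,"r":15,"z":72}
After op 11 (remove /cig): {"bre":33,"r":15,"z":72}
After op 12 (add /zq 92): {"bre":33,"r":15,"z":72,"zq":92}
After op 13 (remove /r): {"bre":33,"z":72,"zq":92}
After op 14 (add /z 60): {"bre":33,"z":60,"zq":92}
After op 15 (add /bre 73): {"bre":73,"z":60,"zq":92}
After op 16 (replace /bre 88): {"bre":88,"z":60,"zq":92}
After op 17 (add /gv 52): {"bre":88,"gv":52,"z":60,"zq":92}
Value at /z: 60

Answer: 60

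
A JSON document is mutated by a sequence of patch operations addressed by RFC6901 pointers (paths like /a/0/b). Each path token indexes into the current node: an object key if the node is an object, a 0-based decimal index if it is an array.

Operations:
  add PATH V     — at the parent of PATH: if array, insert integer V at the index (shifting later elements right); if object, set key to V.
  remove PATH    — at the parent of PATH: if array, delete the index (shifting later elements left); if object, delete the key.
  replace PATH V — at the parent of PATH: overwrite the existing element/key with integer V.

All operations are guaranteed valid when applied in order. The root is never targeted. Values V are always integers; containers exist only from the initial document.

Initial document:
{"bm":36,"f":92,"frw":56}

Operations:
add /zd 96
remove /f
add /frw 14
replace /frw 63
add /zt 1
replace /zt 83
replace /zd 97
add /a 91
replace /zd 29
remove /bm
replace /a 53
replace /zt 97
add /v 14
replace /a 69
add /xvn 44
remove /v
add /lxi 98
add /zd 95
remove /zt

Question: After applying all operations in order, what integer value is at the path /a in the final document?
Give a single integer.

After op 1 (add /zd 96): {"bm":36,"f":92,"frw":56,"zd":96}
After op 2 (remove /f): {"bm":36,"frw":56,"zd":96}
After op 3 (add /frw 14): {"bm":36,"frw":14,"zd":96}
After op 4 (replace /frw 63): {"bm":36,"frw":63,"zd":96}
After op 5 (add /zt 1): {"bm":36,"frw":63,"zd":96,"zt":1}
After op 6 (replace /zt 83): {"bm":36,"frw":63,"zd":96,"zt":83}
After op 7 (replace /zd 97): {"bm":36,"frw":63,"zd":97,"zt":83}
After op 8 (add /a 91): {"a":91,"bm":36,"frw":63,"zd":97,"zt":83}
After op 9 (replace /zd 29): {"a":91,"bm":36,"frw":63,"zd":29,"zt":83}
After op 10 (remove /bm): {"a":91,"frw":63,"zd":29,"zt":83}
After op 11 (replace /a 53): {"a":53,"frw":63,"zd":29,"zt":83}
After op 12 (replace /zt 97): {"a":53,"frw":63,"zd":29,"zt":97}
After op 13 (add /v 14): {"a":53,"frw":63,"v":14,"zd":29,"zt":97}
After op 14 (replace /a 69): {"a":69,"frw":63,"v":14,"zd":29,"zt":97}
After op 15 (add /xvn 44): {"a":69,"frw":63,"v":14,"xvn":44,"zd":29,"zt":97}
After op 16 (remove /v): {"a":69,"frw":63,"xvn":44,"zd":29,"zt":97}
After op 17 (add /lxi 98): {"a":69,"frw":63,"lxi":98,"xvn":44,"zd":29,"zt":97}
After op 18 (add /zd 95): {"a":69,"frw":63,"lxi":98,"xvn":44,"zd":95,"zt":97}
After op 19 (remove /zt): {"a":69,"frw":63,"lxi":98,"xvn":44,"zd":95}
Value at /a: 69

Answer: 69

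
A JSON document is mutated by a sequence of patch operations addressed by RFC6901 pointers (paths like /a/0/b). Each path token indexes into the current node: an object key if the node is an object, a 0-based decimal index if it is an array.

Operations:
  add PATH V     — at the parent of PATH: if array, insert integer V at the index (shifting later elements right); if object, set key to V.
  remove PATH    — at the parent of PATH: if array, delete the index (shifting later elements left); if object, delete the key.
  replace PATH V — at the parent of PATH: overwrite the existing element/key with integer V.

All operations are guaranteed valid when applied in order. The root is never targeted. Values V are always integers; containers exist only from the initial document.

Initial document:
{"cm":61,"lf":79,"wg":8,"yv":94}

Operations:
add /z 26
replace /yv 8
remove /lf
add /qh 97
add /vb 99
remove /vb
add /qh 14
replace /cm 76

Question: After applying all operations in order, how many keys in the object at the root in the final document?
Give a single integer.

Answer: 5

Derivation:
After op 1 (add /z 26): {"cm":61,"lf":79,"wg":8,"yv":94,"z":26}
After op 2 (replace /yv 8): {"cm":61,"lf":79,"wg":8,"yv":8,"z":26}
After op 3 (remove /lf): {"cm":61,"wg":8,"yv":8,"z":26}
After op 4 (add /qh 97): {"cm":61,"qh":97,"wg":8,"yv":8,"z":26}
After op 5 (add /vb 99): {"cm":61,"qh":97,"vb":99,"wg":8,"yv":8,"z":26}
After op 6 (remove /vb): {"cm":61,"qh":97,"wg":8,"yv":8,"z":26}
After op 7 (add /qh 14): {"cm":61,"qh":14,"wg":8,"yv":8,"z":26}
After op 8 (replace /cm 76): {"cm":76,"qh":14,"wg":8,"yv":8,"z":26}
Size at the root: 5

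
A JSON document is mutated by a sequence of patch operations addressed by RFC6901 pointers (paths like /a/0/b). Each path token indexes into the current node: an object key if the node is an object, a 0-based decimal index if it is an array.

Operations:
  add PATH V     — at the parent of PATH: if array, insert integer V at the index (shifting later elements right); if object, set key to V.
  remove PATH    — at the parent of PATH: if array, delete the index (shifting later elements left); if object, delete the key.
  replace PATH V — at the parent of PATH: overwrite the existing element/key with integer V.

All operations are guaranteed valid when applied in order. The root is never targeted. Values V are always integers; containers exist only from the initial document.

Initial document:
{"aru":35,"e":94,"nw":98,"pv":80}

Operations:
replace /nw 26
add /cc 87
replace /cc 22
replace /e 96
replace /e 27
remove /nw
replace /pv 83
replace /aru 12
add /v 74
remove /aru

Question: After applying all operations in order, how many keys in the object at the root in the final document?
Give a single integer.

After op 1 (replace /nw 26): {"aru":35,"e":94,"nw":26,"pv":80}
After op 2 (add /cc 87): {"aru":35,"cc":87,"e":94,"nw":26,"pv":80}
After op 3 (replace /cc 22): {"aru":35,"cc":22,"e":94,"nw":26,"pv":80}
After op 4 (replace /e 96): {"aru":35,"cc":22,"e":96,"nw":26,"pv":80}
After op 5 (replace /e 27): {"aru":35,"cc":22,"e":27,"nw":26,"pv":80}
After op 6 (remove /nw): {"aru":35,"cc":22,"e":27,"pv":80}
After op 7 (replace /pv 83): {"aru":35,"cc":22,"e":27,"pv":83}
After op 8 (replace /aru 12): {"aru":12,"cc":22,"e":27,"pv":83}
After op 9 (add /v 74): {"aru":12,"cc":22,"e":27,"pv":83,"v":74}
After op 10 (remove /aru): {"cc":22,"e":27,"pv":83,"v":74}
Size at the root: 4

Answer: 4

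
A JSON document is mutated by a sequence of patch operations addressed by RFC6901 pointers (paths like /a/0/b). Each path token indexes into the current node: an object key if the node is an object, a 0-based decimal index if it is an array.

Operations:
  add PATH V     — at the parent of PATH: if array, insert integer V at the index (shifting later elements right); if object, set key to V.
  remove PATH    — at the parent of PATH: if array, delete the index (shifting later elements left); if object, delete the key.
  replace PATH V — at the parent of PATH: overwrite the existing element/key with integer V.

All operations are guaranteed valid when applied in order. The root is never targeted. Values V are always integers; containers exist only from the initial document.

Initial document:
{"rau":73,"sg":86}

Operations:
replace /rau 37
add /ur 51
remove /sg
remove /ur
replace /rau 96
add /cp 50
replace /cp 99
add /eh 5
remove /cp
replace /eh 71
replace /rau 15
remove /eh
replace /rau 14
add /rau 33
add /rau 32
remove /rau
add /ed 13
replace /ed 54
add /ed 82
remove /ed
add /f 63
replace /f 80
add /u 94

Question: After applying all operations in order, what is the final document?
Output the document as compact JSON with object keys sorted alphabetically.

Answer: {"f":80,"u":94}

Derivation:
After op 1 (replace /rau 37): {"rau":37,"sg":86}
After op 2 (add /ur 51): {"rau":37,"sg":86,"ur":51}
After op 3 (remove /sg): {"rau":37,"ur":51}
After op 4 (remove /ur): {"rau":37}
After op 5 (replace /rau 96): {"rau":96}
After op 6 (add /cp 50): {"cp":50,"rau":96}
After op 7 (replace /cp 99): {"cp":99,"rau":96}
After op 8 (add /eh 5): {"cp":99,"eh":5,"rau":96}
After op 9 (remove /cp): {"eh":5,"rau":96}
After op 10 (replace /eh 71): {"eh":71,"rau":96}
After op 11 (replace /rau 15): {"eh":71,"rau":15}
After op 12 (remove /eh): {"rau":15}
After op 13 (replace /rau 14): {"rau":14}
After op 14 (add /rau 33): {"rau":33}
After op 15 (add /rau 32): {"rau":32}
After op 16 (remove /rau): {}
After op 17 (add /ed 13): {"ed":13}
After op 18 (replace /ed 54): {"ed":54}
After op 19 (add /ed 82): {"ed":82}
After op 20 (remove /ed): {}
After op 21 (add /f 63): {"f":63}
After op 22 (replace /f 80): {"f":80}
After op 23 (add /u 94): {"f":80,"u":94}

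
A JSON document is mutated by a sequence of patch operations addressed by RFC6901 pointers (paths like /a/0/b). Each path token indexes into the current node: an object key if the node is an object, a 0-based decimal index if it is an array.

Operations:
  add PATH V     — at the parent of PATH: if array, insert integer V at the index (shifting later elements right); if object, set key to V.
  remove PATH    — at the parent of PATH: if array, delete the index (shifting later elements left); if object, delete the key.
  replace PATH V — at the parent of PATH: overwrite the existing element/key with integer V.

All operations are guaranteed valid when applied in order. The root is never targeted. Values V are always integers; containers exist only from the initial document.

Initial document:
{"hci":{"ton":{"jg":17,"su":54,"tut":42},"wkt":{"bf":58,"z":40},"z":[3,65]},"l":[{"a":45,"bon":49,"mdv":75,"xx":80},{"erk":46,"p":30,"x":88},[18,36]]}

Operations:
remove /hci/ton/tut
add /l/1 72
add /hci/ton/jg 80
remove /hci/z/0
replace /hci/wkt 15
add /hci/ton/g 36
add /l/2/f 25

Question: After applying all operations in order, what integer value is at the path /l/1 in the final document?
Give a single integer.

Answer: 72

Derivation:
After op 1 (remove /hci/ton/tut): {"hci":{"ton":{"jg":17,"su":54},"wkt":{"bf":58,"z":40},"z":[3,65]},"l":[{"a":45,"bon":49,"mdv":75,"xx":80},{"erk":46,"p":30,"x":88},[18,36]]}
After op 2 (add /l/1 72): {"hci":{"ton":{"jg":17,"su":54},"wkt":{"bf":58,"z":40},"z":[3,65]},"l":[{"a":45,"bon":49,"mdv":75,"xx":80},72,{"erk":46,"p":30,"x":88},[18,36]]}
After op 3 (add /hci/ton/jg 80): {"hci":{"ton":{"jg":80,"su":54},"wkt":{"bf":58,"z":40},"z":[3,65]},"l":[{"a":45,"bon":49,"mdv":75,"xx":80},72,{"erk":46,"p":30,"x":88},[18,36]]}
After op 4 (remove /hci/z/0): {"hci":{"ton":{"jg":80,"su":54},"wkt":{"bf":58,"z":40},"z":[65]},"l":[{"a":45,"bon":49,"mdv":75,"xx":80},72,{"erk":46,"p":30,"x":88},[18,36]]}
After op 5 (replace /hci/wkt 15): {"hci":{"ton":{"jg":80,"su":54},"wkt":15,"z":[65]},"l":[{"a":45,"bon":49,"mdv":75,"xx":80},72,{"erk":46,"p":30,"x":88},[18,36]]}
After op 6 (add /hci/ton/g 36): {"hci":{"ton":{"g":36,"jg":80,"su":54},"wkt":15,"z":[65]},"l":[{"a":45,"bon":49,"mdv":75,"xx":80},72,{"erk":46,"p":30,"x":88},[18,36]]}
After op 7 (add /l/2/f 25): {"hci":{"ton":{"g":36,"jg":80,"su":54},"wkt":15,"z":[65]},"l":[{"a":45,"bon":49,"mdv":75,"xx":80},72,{"erk":46,"f":25,"p":30,"x":88},[18,36]]}
Value at /l/1: 72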